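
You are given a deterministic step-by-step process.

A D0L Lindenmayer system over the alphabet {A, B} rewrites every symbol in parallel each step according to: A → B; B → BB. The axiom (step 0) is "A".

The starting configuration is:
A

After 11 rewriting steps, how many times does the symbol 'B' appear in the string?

1024

step 0: A
step 1: B
step 2: BB
step 3: BBBB
step 4: BBBBBBBB
step 5: BBBBBBBBBBBBBBBB
step 6: BBBBBBBBBBBBBBBBBBBBBBBBBBBBBBBB
step 7: BBBBBBBBBBBBBBBBBBBBBBBBBBBBBBBBBBBBBBBBBBBBBBBBBBBBBBBBBBBBBBBB
step 8: BBBBBBBBBBBBBBBBBBBBBBBBBBBBBBBBBBBBBBBBBBBBBBBBBBBBBBBBBB…BBBBBBBBBBBBBBBBBBBBBBBBBBBBBBBBBBBBBBBBBBBBBBBBBBBBBBBBBB  (len 128)
step 9: BBBBBBBBBBBBBBBBBBBBBBBBBBBBBBBBBBBBBBBBBBBBBBBBBBBBBBBBBB…BBBBBBBBBBBBBBBBBBBBBBBBBBBBBBBBBBBBBBBBBBBBBBBBBBBBBBBBBB  (len 256)
step 10: BBBBBBBBBBBBBBBBBBBBBBBBBBBBBBBBBBBBBBBBBBBBBBBBBBBBBBBBBB…BBBBBBBBBBBBBBBBBBBBBBBBBBBBBBBBBBBBBBBBBBBBBBBBBBBBBBBBBB  (len 512)
step 11: BBBBBBBBBBBBBBBBBBBBBBBBBBBBBBBBBBBBBBBBBBBBBBBBBBBBBBBBBB…BBBBBBBBBBBBBBBBBBBBBBBBBBBBBBBBBBBBBBBBBBBBBBBBBBBBBBBBBB  (len 1024)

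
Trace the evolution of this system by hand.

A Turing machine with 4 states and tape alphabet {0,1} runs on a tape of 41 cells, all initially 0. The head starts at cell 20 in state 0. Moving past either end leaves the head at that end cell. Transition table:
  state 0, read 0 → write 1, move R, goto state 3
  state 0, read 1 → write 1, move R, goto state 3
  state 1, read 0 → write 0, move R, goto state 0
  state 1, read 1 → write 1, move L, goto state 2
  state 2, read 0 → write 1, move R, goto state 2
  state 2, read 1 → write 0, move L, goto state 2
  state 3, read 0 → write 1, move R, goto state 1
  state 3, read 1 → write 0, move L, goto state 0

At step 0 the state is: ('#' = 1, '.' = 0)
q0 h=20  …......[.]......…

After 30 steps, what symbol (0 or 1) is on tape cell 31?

0

[0] q0 h=20  …......[.]......…
[1] q3 h=21  ….....#[.]......…
[2] q1 h=22  …....##[.]......…
[3] q0 h=23  …...##.[.]......…
[4] q3 h=24  …..##.#[.]......…
[5] q1 h=25  ….##.##[.]......…
[6] q0 h=26  …##.##.[.]......…
[7] q3 h=27  …#.##.#[.]......…
[8] q1 h=28  ….##.##[.]......…
[9] q0 h=29  …##.##.[.]......…
[10] q3 h=30  …#.##.#[.]......…
[11] q1 h=31  ….##.##[.]......…
[12] q0 h=32  …##.##.[.]......…
[13] q3 h=33  …#.##.#[.]......…
[14] q1 h=34  ….##.##[.]......|
[15] q0 h=35  …##.##.[.].....|
[16] q3 h=36  …#.##.#[.]....|
[17] q1 h=37  ….##.##[.]...|
[18] q0 h=38  …##.##.[.]..|
[19] q3 h=39  …#.##.#[.].|
[20] q1 h=40  ….##.##[.]|
[21] q0 h=40  ….##.##[.]|
[22] q3 h=40  ….##.##[#]|
[23] q0 h=39  …#.##.#[#].|
[24] q3 h=40  ….##.##[.]|
[25] q1 h=40  ….##.##[#]|
[26] q2 h=39  …#.##.#[#]#|
[27] q2 h=38  …##.##.[#].#|
[28] q2 h=37  ….##.##[.]..#|
[29] q2 h=38  …##.###[.].#|
[30] q2 h=39  …#.####[.]#|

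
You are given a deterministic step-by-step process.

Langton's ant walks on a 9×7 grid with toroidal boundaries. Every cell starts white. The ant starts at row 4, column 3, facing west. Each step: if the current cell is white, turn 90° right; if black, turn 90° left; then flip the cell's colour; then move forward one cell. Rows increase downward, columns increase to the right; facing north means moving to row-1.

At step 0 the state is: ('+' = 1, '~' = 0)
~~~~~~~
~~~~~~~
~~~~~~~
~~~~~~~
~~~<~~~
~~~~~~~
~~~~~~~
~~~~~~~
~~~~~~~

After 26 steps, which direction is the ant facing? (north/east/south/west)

0) ~~~~~~~
~~~~~~~
~~~~~~~
~~~~~~~
~~~<~~~
~~~~~~~
~~~~~~~
~~~~~~~
~~~~~~~
1) ~~~~~~~
~~~~~~~
~~~~~~~
~~~^~~~
~~~+~~~
~~~~~~~
~~~~~~~
~~~~~~~
~~~~~~~
2) ~~~~~~~
~~~~~~~
~~~~~~~
~~~+>~~
~~~+~~~
~~~~~~~
~~~~~~~
~~~~~~~
~~~~~~~
3) ~~~~~~~
~~~~~~~
~~~~~~~
~~~++~~
~~~+v~~
~~~~~~~
~~~~~~~
~~~~~~~
~~~~~~~
4) ~~~~~~~
~~~~~~~
~~~~~~~
~~~++~~
~~~<+~~
~~~~~~~
~~~~~~~
~~~~~~~
~~~~~~~
5) ~~~~~~~
~~~~~~~
~~~~~~~
~~~++~~
~~~~+~~
~~~v~~~
~~~~~~~
~~~~~~~
~~~~~~~
6) ~~~~~~~
~~~~~~~
~~~~~~~
~~~++~~
~~~~+~~
~~<+~~~
~~~~~~~
~~~~~~~
~~~~~~~
7) ~~~~~~~
~~~~~~~
~~~~~~~
~~~++~~
~~^~+~~
~~++~~~
~~~~~~~
~~~~~~~
~~~~~~~
8) ~~~~~~~
~~~~~~~
~~~~~~~
~~~++~~
~~+>+~~
~~++~~~
~~~~~~~
~~~~~~~
~~~~~~~
9) ~~~~~~~
~~~~~~~
~~~~~~~
~~~++~~
~~+++~~
~~+v~~~
~~~~~~~
~~~~~~~
~~~~~~~
10) ~~~~~~~
~~~~~~~
~~~~~~~
~~~++~~
~~+++~~
~~+~>~~
~~~~~~~
~~~~~~~
~~~~~~~
11) ~~~~~~~
~~~~~~~
~~~~~~~
~~~++~~
~~+++~~
~~+~+~~
~~~~v~~
~~~~~~~
~~~~~~~
12) ~~~~~~~
~~~~~~~
~~~~~~~
~~~++~~
~~+++~~
~~+~+~~
~~~<+~~
~~~~~~~
~~~~~~~
13) ~~~~~~~
~~~~~~~
~~~~~~~
~~~++~~
~~+++~~
~~+^+~~
~~~++~~
~~~~~~~
~~~~~~~
14) ~~~~~~~
~~~~~~~
~~~~~~~
~~~++~~
~~+++~~
~~++>~~
~~~++~~
~~~~~~~
~~~~~~~
15) ~~~~~~~
~~~~~~~
~~~~~~~
~~~++~~
~~++^~~
~~++~~~
~~~++~~
~~~~~~~
~~~~~~~
16) ~~~~~~~
~~~~~~~
~~~~~~~
~~~++~~
~~+<~~~
~~++~~~
~~~++~~
~~~~~~~
~~~~~~~
17) ~~~~~~~
~~~~~~~
~~~~~~~
~~~++~~
~~+~~~~
~~+v~~~
~~~++~~
~~~~~~~
~~~~~~~
18) ~~~~~~~
~~~~~~~
~~~~~~~
~~~++~~
~~+~~~~
~~+~>~~
~~~++~~
~~~~~~~
~~~~~~~
19) ~~~~~~~
~~~~~~~
~~~~~~~
~~~++~~
~~+~~~~
~~+~+~~
~~~+v~~
~~~~~~~
~~~~~~~
20) ~~~~~~~
~~~~~~~
~~~~~~~
~~~++~~
~~+~~~~
~~+~+~~
~~~+~>~
~~~~~~~
~~~~~~~
21) ~~~~~~~
~~~~~~~
~~~~~~~
~~~++~~
~~+~~~~
~~+~+~~
~~~+~+~
~~~~~v~
~~~~~~~
22) ~~~~~~~
~~~~~~~
~~~~~~~
~~~++~~
~~+~~~~
~~+~+~~
~~~+~+~
~~~~<+~
~~~~~~~
23) ~~~~~~~
~~~~~~~
~~~~~~~
~~~++~~
~~+~~~~
~~+~+~~
~~~+^+~
~~~~++~
~~~~~~~
24) ~~~~~~~
~~~~~~~
~~~~~~~
~~~++~~
~~+~~~~
~~+~+~~
~~~++>~
~~~~++~
~~~~~~~
25) ~~~~~~~
~~~~~~~
~~~~~~~
~~~++~~
~~+~~~~
~~+~+^~
~~~++~~
~~~~++~
~~~~~~~
26) ~~~~~~~
~~~~~~~
~~~~~~~
~~~++~~
~~+~~~~
~~+~++>
~~~++~~
~~~~++~
~~~~~~~

east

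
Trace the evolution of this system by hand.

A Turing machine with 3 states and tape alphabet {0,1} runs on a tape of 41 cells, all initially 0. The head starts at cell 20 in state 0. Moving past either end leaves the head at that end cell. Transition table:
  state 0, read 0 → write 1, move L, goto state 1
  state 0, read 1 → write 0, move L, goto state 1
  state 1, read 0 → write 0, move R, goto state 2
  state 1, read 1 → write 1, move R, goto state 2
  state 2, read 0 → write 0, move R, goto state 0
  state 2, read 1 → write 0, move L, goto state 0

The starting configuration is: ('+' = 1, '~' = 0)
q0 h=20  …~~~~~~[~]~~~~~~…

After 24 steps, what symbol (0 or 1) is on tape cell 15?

0) q0 h=20  …~~~~~~[~]~~~~~~…
1) q1 h=19  …~~~~~~[~]+~~~~~…
2) q2 h=20  …~~~~~~[+]~~~~~~…
3) q0 h=19  …~~~~~~[~]~~~~~~…
4) q1 h=18  …~~~~~~[~]+~~~~~…
5) q2 h=19  …~~~~~~[+]~~~~~~…
6) q0 h=18  …~~~~~~[~]~~~~~~…
7) q1 h=17  …~~~~~~[~]+~~~~~…
8) q2 h=18  …~~~~~~[+]~~~~~~…
9) q0 h=17  …~~~~~~[~]~~~~~~…
10) q1 h=16  …~~~~~~[~]+~~~~~…
11) q2 h=17  …~~~~~~[+]~~~~~~…
12) q0 h=16  …~~~~~~[~]~~~~~~…
13) q1 h=15  …~~~~~~[~]+~~~~~…
14) q2 h=16  …~~~~~~[+]~~~~~~…
15) q0 h=15  …~~~~~~[~]~~~~~~…
16) q1 h=14  …~~~~~~[~]+~~~~~…
17) q2 h=15  …~~~~~~[+]~~~~~~…
18) q0 h=14  …~~~~~~[~]~~~~~~…
19) q1 h=13  …~~~~~~[~]+~~~~~…
20) q2 h=14  …~~~~~~[+]~~~~~~…
21) q0 h=13  …~~~~~~[~]~~~~~~…
22) q1 h=12  …~~~~~~[~]+~~~~~…
23) q2 h=13  …~~~~~~[+]~~~~~~…
24) q0 h=12  …~~~~~~[~]~~~~~~…

0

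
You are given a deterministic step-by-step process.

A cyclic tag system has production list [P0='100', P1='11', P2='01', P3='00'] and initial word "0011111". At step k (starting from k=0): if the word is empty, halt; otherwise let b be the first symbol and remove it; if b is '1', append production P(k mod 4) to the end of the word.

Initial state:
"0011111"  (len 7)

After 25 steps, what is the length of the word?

k=0  "0011111"  (len 7)
k=1  "011111"  (len 6)
k=2  "11111"  (len 5)
k=3  "111101"  (len 6)
k=4  "1110100"  (len 7)
k=5  "110100100"  (len 9)
k=6  "1010010011"  (len 10)
k=7  "01001001101"  (len 11)
k=8  "1001001101"  (len 10)
k=9  "001001101100"  (len 12)
k=10  "01001101100"  (len 11)
k=11  "1001101100"  (len 10)
k=12  "00110110000"  (len 11)
k=13  "0110110000"  (len 10)
k=14  "110110000"  (len 9)
k=15  "1011000001"  (len 10)
k=16  "01100000100"  (len 11)
k=17  "1100000100"  (len 10)
k=18  "10000010011"  (len 11)
k=19  "000001001101"  (len 12)
k=20  "00001001101"  (len 11)
k=21  "0001001101"  (len 10)
k=22  "001001101"  (len 9)
k=23  "01001101"  (len 8)
k=24  "1001101"  (len 7)
k=25  "001101100"  (len 9)

9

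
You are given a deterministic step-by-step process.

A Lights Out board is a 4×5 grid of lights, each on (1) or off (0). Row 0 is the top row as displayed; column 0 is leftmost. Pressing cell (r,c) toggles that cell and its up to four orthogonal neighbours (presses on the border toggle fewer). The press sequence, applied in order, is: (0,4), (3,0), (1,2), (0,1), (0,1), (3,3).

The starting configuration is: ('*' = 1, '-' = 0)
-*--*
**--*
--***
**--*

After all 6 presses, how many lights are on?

10

t=0: -*--*
**--*
--***
**--*
t=1: -*-*-
**---
--***
**--*
t=2: -*-*-
**---
*-***
----*
t=3: -***-
*-**-
*--**
----*
t=4: *--*-
****-
*--**
----*
t=5: -***-
*-**-
*--**
----*
t=6: -***-
*-**-
*---*
--**-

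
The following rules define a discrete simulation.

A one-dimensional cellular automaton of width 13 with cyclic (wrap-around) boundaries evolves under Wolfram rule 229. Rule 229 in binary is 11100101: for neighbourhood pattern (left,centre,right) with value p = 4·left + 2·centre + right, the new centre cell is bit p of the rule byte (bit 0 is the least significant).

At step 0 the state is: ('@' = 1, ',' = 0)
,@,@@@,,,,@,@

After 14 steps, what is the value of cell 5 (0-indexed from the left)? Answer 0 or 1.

step 0: ,@,@@@,,,,@,@
step 1: @@@,@@,@@,@@@
step 2: @@@@,@@,@@,@@
step 3: @@@@@,@@,@@,@
step 4: @@@@@@,@@,@@,
step 5: ,@@@@@@,@@,@@
step 6: @,@@@@@@,@@,@
step 7: @@,@@@@@@,@@,
step 8: ,@@,@@@@@@,@@
step 9: @,@@,@@@@@@,@
step 10: @@,@@,@@@@@@,
step 11: ,@@,@@,@@@@@@
step 12: @,@@,@@,@@@@@
step 13: @@,@@,@@,@@@@
step 14: @@@,@@,@@,@@@

1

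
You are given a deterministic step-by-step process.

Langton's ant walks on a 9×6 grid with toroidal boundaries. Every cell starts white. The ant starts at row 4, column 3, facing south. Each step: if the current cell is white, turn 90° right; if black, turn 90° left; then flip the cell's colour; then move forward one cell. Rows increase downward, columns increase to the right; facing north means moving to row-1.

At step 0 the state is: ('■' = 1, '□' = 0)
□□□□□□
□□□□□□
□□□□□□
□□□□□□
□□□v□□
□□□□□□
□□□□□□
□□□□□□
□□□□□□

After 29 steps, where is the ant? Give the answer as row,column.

2,4

t=0: □□□□□□
□□□□□□
□□□□□□
□□□□□□
□□□v□□
□□□□□□
□□□□□□
□□□□□□
□□□□□□
t=1: □□□□□□
□□□□□□
□□□□□□
□□□□□□
□□<■□□
□□□□□□
□□□□□□
□□□□□□
□□□□□□
t=2: □□□□□□
□□□□□□
□□□□□□
□□^□□□
□□■■□□
□□□□□□
□□□□□□
□□□□□□
□□□□□□
t=3: □□□□□□
□□□□□□
□□□□□□
□□■>□□
□□■■□□
□□□□□□
□□□□□□
□□□□□□
□□□□□□
t=4: □□□□□□
□□□□□□
□□□□□□
□□■■□□
□□■v□□
□□□□□□
□□□□□□
□□□□□□
□□□□□□
t=5: □□□□□□
□□□□□□
□□□□□□
□□■■□□
□□■□>□
□□□□□□
□□□□□□
□□□□□□
□□□□□□
t=6: □□□□□□
□□□□□□
□□□□□□
□□■■□□
□□■□■□
□□□□v□
□□□□□□
□□□□□□
□□□□□□
t=7: □□□□□□
□□□□□□
□□□□□□
□□■■□□
□□■□■□
□□□<■□
□□□□□□
□□□□□□
□□□□□□
t=8: □□□□□□
□□□□□□
□□□□□□
□□■■□□
□□■^■□
□□□■■□
□□□□□□
□□□□□□
□□□□□□
t=9: □□□□□□
□□□□□□
□□□□□□
□□■■□□
□□■■>□
□□□■■□
□□□□□□
□□□□□□
□□□□□□
t=10: □□□□□□
□□□□□□
□□□□□□
□□■■^□
□□■■□□
□□□■■□
□□□□□□
□□□□□□
□□□□□□
t=11: □□□□□□
□□□□□□
□□□□□□
□□■■■>
□□■■□□
□□□■■□
□□□□□□
□□□□□□
□□□□□□
t=12: □□□□□□
□□□□□□
□□□□□□
□□■■■■
□□■■□v
□□□■■□
□□□□□□
□□□□□□
□□□□□□
t=13: □□□□□□
□□□□□□
□□□□□□
□□■■■■
□□■■<■
□□□■■□
□□□□□□
□□□□□□
□□□□□□
t=14: □□□□□□
□□□□□□
□□□□□□
□□■■^■
□□■■■■
□□□■■□
□□□□□□
□□□□□□
□□□□□□
t=15: □□□□□□
□□□□□□
□□□□□□
□□■<□■
□□■■■■
□□□■■□
□□□□□□
□□□□□□
□□□□□□
t=16: □□□□□□
□□□□□□
□□□□□□
□□■□□■
□□■v■■
□□□■■□
□□□□□□
□□□□□□
□□□□□□
t=17: □□□□□□
□□□□□□
□□□□□□
□□■□□■
□□■□>■
□□□■■□
□□□□□□
□□□□□□
□□□□□□
t=18: □□□□□□
□□□□□□
□□□□□□
□□■□^■
□□■□□■
□□□■■□
□□□□□□
□□□□□□
□□□□□□
t=19: □□□□□□
□□□□□□
□□□□□□
□□■□■>
□□■□□■
□□□■■□
□□□□□□
□□□□□□
□□□□□□
t=20: □□□□□□
□□□□□□
□□□□□^
□□■□■□
□□■□□■
□□□■■□
□□□□□□
□□□□□□
□□□□□□
t=21: □□□□□□
□□□□□□
>□□□□■
□□■□■□
□□■□□■
□□□■■□
□□□□□□
□□□□□□
□□□□□□
t=22: □□□□□□
□□□□□□
■□□□□■
v□■□■□
□□■□□■
□□□■■□
□□□□□□
□□□□□□
□□□□□□
t=23: □□□□□□
□□□□□□
■□□□□■
■□■□■<
□□■□□■
□□□■■□
□□□□□□
□□□□□□
□□□□□□
t=24: □□□□□□
□□□□□□
■□□□□^
■□■□■■
□□■□□■
□□□■■□
□□□□□□
□□□□□□
□□□□□□
t=25: □□□□□□
□□□□□□
■□□□<□
■□■□■■
□□■□□■
□□□■■□
□□□□□□
□□□□□□
□□□□□□
t=26: □□□□□□
□□□□^□
■□□□■□
■□■□■■
□□■□□■
□□□■■□
□□□□□□
□□□□□□
□□□□□□
t=27: □□□□□□
□□□□■>
■□□□■□
■□■□■■
□□■□□■
□□□■■□
□□□□□□
□□□□□□
□□□□□□
t=28: □□□□□□
□□□□■■
■□□□■v
■□■□■■
□□■□□■
□□□■■□
□□□□□□
□□□□□□
□□□□□□
t=29: □□□□□□
□□□□■■
■□□□<■
■□■□■■
□□■□□■
□□□■■□
□□□□□□
□□□□□□
□□□□□□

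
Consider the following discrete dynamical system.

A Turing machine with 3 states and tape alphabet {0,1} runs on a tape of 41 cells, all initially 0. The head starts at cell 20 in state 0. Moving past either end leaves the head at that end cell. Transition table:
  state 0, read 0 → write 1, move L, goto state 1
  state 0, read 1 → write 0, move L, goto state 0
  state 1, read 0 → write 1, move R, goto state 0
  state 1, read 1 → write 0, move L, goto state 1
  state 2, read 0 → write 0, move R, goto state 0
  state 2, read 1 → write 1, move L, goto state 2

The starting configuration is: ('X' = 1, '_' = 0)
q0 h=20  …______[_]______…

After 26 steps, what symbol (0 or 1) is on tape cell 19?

0

step 0: q0 h=20  …______[_]______…
step 1: q1 h=19  …______[_]X_____…
step 2: q0 h=20  …_____X[X]______…
step 3: q0 h=19  …______[X]______…
step 4: q0 h=18  …______[_]______…
step 5: q1 h=17  …______[_]X_____…
step 6: q0 h=18  …_____X[X]______…
step 7: q0 h=17  …______[X]______…
step 8: q0 h=16  …______[_]______…
step 9: q1 h=15  …______[_]X_____…
step 10: q0 h=16  …_____X[X]______…
step 11: q0 h=15  …______[X]______…
step 12: q0 h=14  …______[_]______…
step 13: q1 h=13  …______[_]X_____…
step 14: q0 h=14  …_____X[X]______…
step 15: q0 h=13  …______[X]______…
step 16: q0 h=12  …______[_]______…
step 17: q1 h=11  …______[_]X_____…
step 18: q0 h=12  …_____X[X]______…
step 19: q0 h=11  …______[X]______…
step 20: q0 h=10  …______[_]______…
step 21: q1 h= 9  …______[_]X_____…
step 22: q0 h=10  …_____X[X]______…
step 23: q0 h= 9  …______[X]______…
step 24: q0 h= 8  …______[_]______…
step 25: q1 h= 7  …______[_]X_____…
step 26: q0 h= 8  …_____X[X]______…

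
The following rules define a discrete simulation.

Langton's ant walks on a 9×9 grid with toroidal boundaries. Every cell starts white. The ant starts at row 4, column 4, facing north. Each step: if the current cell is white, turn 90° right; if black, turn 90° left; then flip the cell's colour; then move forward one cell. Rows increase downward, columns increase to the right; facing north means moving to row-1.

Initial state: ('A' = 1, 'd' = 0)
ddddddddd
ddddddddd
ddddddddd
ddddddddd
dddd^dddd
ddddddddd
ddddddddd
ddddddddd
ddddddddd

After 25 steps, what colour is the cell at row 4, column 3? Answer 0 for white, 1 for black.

0) ddddddddd
ddddddddd
ddddddddd
ddddddddd
dddd^dddd
ddddddddd
ddddddddd
ddddddddd
ddddddddd
1) ddddddddd
ddddddddd
ddddddddd
ddddddddd
ddddA>ddd
ddddddddd
ddddddddd
ddddddddd
ddddddddd
2) ddddddddd
ddddddddd
ddddddddd
ddddddddd
ddddAAddd
dddddvddd
ddddddddd
ddddddddd
ddddddddd
3) ddddddddd
ddddddddd
ddddddddd
ddddddddd
ddddAAddd
dddd<Addd
ddddddddd
ddddddddd
ddddddddd
4) ddddddddd
ddddddddd
ddddddddd
ddddddddd
dddd^Addd
ddddAAddd
ddddddddd
ddddddddd
ddddddddd
5) ddddddddd
ddddddddd
ddddddddd
ddddddddd
ddd<dAddd
ddddAAddd
ddddddddd
ddddddddd
ddddddddd
6) ddddddddd
ddddddddd
ddddddddd
ddd^ddddd
dddAdAddd
ddddAAddd
ddddddddd
ddddddddd
ddddddddd
7) ddddddddd
ddddddddd
ddddddddd
dddA>dddd
dddAdAddd
ddddAAddd
ddddddddd
ddddddddd
ddddddddd
8) ddddddddd
ddddddddd
ddddddddd
dddAAdddd
dddAvAddd
ddddAAddd
ddddddddd
ddddddddd
ddddddddd
9) ddddddddd
ddddddddd
ddddddddd
dddAAdddd
ddd<AAddd
ddddAAddd
ddddddddd
ddddddddd
ddddddddd
10) ddddddddd
ddddddddd
ddddddddd
dddAAdddd
ddddAAddd
dddvAAddd
ddddddddd
ddddddddd
ddddddddd
11) ddddddddd
ddddddddd
ddddddddd
dddAAdddd
ddddAAddd
dd<AAAddd
ddddddddd
ddddddddd
ddddddddd
12) ddddddddd
ddddddddd
ddddddddd
dddAAdddd
dd^dAAddd
ddAAAAddd
ddddddddd
ddddddddd
ddddddddd
13) ddddddddd
ddddddddd
ddddddddd
dddAAdddd
ddA>AAddd
ddAAAAddd
ddddddddd
ddddddddd
ddddddddd
14) ddddddddd
ddddddddd
ddddddddd
dddAAdddd
ddAAAAddd
ddAvAAddd
ddddddddd
ddddddddd
ddddddddd
15) ddddddddd
ddddddddd
ddddddddd
dddAAdddd
ddAAAAddd
ddAd>Addd
ddddddddd
ddddddddd
ddddddddd
16) ddddddddd
ddddddddd
ddddddddd
dddAAdddd
ddAA^Addd
ddAddAddd
ddddddddd
ddddddddd
ddddddddd
17) ddddddddd
ddddddddd
ddddddddd
dddAAdddd
ddA<dAddd
ddAddAddd
ddddddddd
ddddddddd
ddddddddd
18) ddddddddd
ddddddddd
ddddddddd
dddAAdddd
ddAddAddd
ddAvdAddd
ddddddddd
ddddddddd
ddddddddd
19) ddddddddd
ddddddddd
ddddddddd
dddAAdddd
ddAddAddd
dd<AdAddd
ddddddddd
ddddddddd
ddddddddd
20) ddddddddd
ddddddddd
ddddddddd
dddAAdddd
ddAddAddd
dddAdAddd
ddvdddddd
ddddddddd
ddddddddd
21) ddddddddd
ddddddddd
ddddddddd
dddAAdddd
ddAddAddd
dddAdAddd
d<Adddddd
ddddddddd
ddddddddd
22) ddddddddd
ddddddddd
ddddddddd
dddAAdddd
ddAddAddd
d^dAdAddd
dAAdddddd
ddddddddd
ddddddddd
23) ddddddddd
ddddddddd
ddddddddd
dddAAdddd
ddAddAddd
dA>AdAddd
dAAdddddd
ddddddddd
ddddddddd
24) ddddddddd
ddddddddd
ddddddddd
dddAAdddd
ddAddAddd
dAAAdAddd
dAvdddddd
ddddddddd
ddddddddd
25) ddddddddd
ddddddddd
ddddddddd
dddAAdddd
ddAddAddd
dAAAdAddd
dAd>ddddd
ddddddddd
ddddddddd

0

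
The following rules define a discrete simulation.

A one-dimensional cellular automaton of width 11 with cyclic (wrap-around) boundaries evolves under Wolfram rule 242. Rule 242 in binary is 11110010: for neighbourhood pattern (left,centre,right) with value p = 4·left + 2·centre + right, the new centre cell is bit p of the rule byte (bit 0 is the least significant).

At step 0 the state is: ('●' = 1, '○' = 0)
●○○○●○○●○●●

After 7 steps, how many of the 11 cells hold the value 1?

gen 0: ●○○○●○○●○●●
gen 1: ●●○●○●●○●○●
gen 2: ●●●○●○●●○●○
gen 3: ○●●●○●○●●○●
gen 4: ●○●●●○●○●●○
gen 5: ○●○●●●○●○●●
gen 6: ●○●○●●●○●○●
gen 7: ●●○●○●●●○●○

7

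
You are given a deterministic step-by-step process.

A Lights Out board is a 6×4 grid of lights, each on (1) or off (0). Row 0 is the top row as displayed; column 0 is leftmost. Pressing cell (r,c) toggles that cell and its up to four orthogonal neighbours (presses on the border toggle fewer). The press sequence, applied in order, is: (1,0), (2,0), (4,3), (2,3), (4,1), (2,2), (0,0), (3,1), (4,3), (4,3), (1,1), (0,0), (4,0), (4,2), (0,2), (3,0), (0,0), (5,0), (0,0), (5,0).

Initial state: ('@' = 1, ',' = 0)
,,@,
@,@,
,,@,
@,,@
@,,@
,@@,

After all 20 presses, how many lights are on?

13

gen 0: ,,@,
@,@,
,,@,
@,,@
@,,@
,@@,
gen 1: @,@,
,@@,
@,@,
@,,@
@,,@
,@@,
gen 2: @,@,
@@@,
,@@,
,,,@
@,,@
,@@,
gen 3: @,@,
@@@,
,@@,
,,,,
@,@,
,@@@
gen 4: @,@,
@@@@
,@,@
,,,@
@,@,
,@@@
gen 5: @,@,
@@@@
,@,@
,@,@
,@,,
,,@@
gen 6: @,@,
@@,@
,,@,
,@@@
,@,,
,,@@
gen 7: ,@@,
,@,@
,,@,
,@@@
,@,,
,,@@
gen 8: ,@@,
,@,@
,@@,
@,,@
,,,,
,,@@
gen 9: ,@@,
,@,@
,@@,
@,,,
,,@@
,,@,
gen 10: ,@@,
,@,@
,@@,
@,,@
,,,,
,,@@
gen 11: ,,@,
@,@@
,,@,
@,,@
,,,,
,,@@
gen 12: @@@,
,,@@
,,@,
@,,@
,,,,
,,@@
gen 13: @@@,
,,@@
,,@,
,,,@
@@,,
@,@@
gen 14: @@@,
,,@@
,,@,
,,@@
@,@@
@,,@
gen 15: @,,@
,,,@
,,@,
,,@@
@,@@
@,,@
gen 16: @,,@
,,,@
@,@,
@@@@
,,@@
@,,@
gen 17: ,@,@
@,,@
@,@,
@@@@
,,@@
@,,@
gen 18: ,@,@
@,,@
@,@,
@@@@
@,@@
,@,@
gen 19: @,,@
,,,@
@,@,
@@@@
@,@@
,@,@
gen 20: @,,@
,,,@
@,@,
@@@@
,,@@
@,,@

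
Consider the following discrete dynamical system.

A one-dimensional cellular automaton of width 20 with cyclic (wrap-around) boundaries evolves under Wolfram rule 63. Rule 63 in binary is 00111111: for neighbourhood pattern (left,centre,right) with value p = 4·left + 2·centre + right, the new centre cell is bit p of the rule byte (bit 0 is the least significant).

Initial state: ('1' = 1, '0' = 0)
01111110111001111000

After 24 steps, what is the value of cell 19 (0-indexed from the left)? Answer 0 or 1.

0

0) 01111110111001111000
1) 11000001100111000111
2) 00111111011100111100
3) 11100000110011100011
4) 00011111101110011110
5) 11110000011001110001
6) 00001111110111001111
7) 11111000001100111000
8) 10000111111011100111
9) 01111100000110011100
10) 11000011111101110011
11) 00111110000011001110
12) 11100001111110111001
13) 00011111000001100111
14) 11110000111111011100
15) 10001111100000110011
16) 01111000011111101110
17) 11000111110000011001
18) 00111100001111110111
19) 11100011111000001100
20) 10011110000111111011
21) 01110001111100000110
22) 11001111000011111101
23) 00111000111110000011
24) 11100111100001111110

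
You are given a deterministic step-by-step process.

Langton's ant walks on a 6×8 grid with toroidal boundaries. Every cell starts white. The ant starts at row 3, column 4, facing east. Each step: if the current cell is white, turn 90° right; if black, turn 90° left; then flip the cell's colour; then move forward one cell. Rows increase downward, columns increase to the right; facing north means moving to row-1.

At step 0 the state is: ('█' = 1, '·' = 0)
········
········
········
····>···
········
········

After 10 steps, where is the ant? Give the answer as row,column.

0) ········
········
········
····>···
········
········
1) ········
········
········
····█···
····v···
········
2) ········
········
········
····█···
···<█···
········
3) ········
········
········
···^█···
···██···
········
4) ········
········
········
···█>···
···██···
········
5) ········
········
····^···
···█····
···██···
········
6) ········
········
····█>··
···█····
···██···
········
7) ········
········
····██··
···█·v··
···██···
········
8) ········
········
····██··
···█<█··
···██···
········
9) ········
········
····^█··
···███··
···██···
········
10) ········
········
···<·█··
···███··
···██···
········

2,3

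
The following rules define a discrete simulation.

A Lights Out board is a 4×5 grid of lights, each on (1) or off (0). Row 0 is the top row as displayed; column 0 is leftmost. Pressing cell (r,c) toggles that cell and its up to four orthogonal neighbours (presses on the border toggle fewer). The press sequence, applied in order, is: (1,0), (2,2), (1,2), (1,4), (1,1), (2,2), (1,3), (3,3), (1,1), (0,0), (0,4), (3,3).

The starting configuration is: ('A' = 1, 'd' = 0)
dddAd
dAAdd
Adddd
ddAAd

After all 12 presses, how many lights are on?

12

0) dddAd
dAAdd
Adddd
ddAAd
1) AddAd
AdAdd
ddddd
ddAAd
2) AddAd
Adddd
dAAAd
dddAd
3) AdAAd
AAAAd
dAdAd
dddAd
4) AdAAA
AAAdA
dAdAA
dddAd
5) AAAAA
ddddA
dddAA
dddAd
6) AAAAA
ddAdA
dAAdA
ddAAd
7) AAAdA
dddAd
dAAAA
ddAAd
8) AAAdA
dddAd
dAAdA
ddddA
9) AdAdA
AAAAd
ddAdA
ddddA
10) dAAdA
dAAAd
ddAdA
ddddA
11) dAAAd
dAAAA
ddAdA
ddddA
12) dAAAd
dAAAA
ddAAA
ddAAd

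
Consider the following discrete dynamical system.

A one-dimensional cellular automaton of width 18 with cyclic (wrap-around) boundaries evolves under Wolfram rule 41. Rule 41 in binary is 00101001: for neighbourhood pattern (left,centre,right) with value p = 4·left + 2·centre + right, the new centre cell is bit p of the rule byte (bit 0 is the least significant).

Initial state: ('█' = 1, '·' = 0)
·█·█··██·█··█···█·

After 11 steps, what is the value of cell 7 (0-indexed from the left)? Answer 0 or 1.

0

k=0  ·█·█··██·█··█···█·
k=1  ··█···█·█·····█···
k=2  █···█··█··███···██
k=3  ··█·······█···█·█·
k=4  █···█████···█··█··
k=5  ··█·█·····█·······
k=6  █··█··███···██████
k=7  ······█···█·█·····
k=8  █████···█··█··████
k=9  ······█·······█···
k=10  █████···█████···██
k=11  ······█·█·····█·█·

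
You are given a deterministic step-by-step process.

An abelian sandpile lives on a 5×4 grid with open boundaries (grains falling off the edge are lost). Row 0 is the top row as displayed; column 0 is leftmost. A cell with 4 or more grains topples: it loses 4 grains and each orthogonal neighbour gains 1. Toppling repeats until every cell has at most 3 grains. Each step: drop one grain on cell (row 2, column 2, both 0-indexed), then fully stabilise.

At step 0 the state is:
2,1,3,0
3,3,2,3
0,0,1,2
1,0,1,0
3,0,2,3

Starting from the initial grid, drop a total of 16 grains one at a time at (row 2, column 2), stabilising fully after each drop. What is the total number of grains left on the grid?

41

gen 0: 2,1,3,0
3,3,2,3
0,0,1,2
1,0,1,0
3,0,2,3
gen 1: 2,1,3,0
3,3,2,3
0,0,2,2
1,0,1,0
3,0,2,3
gen 2: 2,1,3,0
3,3,2,3
0,0,3,2
1,0,1,0
3,0,2,3
gen 3: 2,1,3,0
3,3,3,3
0,1,0,3
1,0,2,0
3,0,2,3
gen 4: 2,1,3,0
3,3,3,3
0,1,1,3
1,0,2,0
3,0,2,3
gen 5: 2,1,3,0
3,3,3,3
0,1,2,3
1,0,2,0
3,0,2,3
gen 6: 2,1,3,0
3,3,3,3
0,1,3,3
1,0,2,0
3,0,2,3
gen 7: 3,3,0,2
0,1,3,1
1,3,2,1
1,0,3,1
3,0,2,3
gen 8: 3,3,0,2
0,1,3,1
1,3,3,1
1,0,3,1
3,0,2,3
gen 9: 3,3,1,2
0,3,0,2
2,0,3,2
1,2,0,2
3,0,3,3
gen 10: 3,3,1,2
0,3,1,2
2,1,0,3
1,2,1,2
3,0,3,3
gen 11: 3,3,1,2
0,3,1,2
2,1,1,3
1,2,1,2
3,0,3,3
gen 12: 3,3,1,2
0,3,1,2
2,1,2,3
1,2,1,2
3,0,3,3
gen 13: 3,3,1,2
0,3,1,2
2,1,3,3
1,2,1,2
3,0,3,3
gen 14: 3,3,1,2
0,3,2,3
2,2,1,0
1,2,2,3
3,0,3,3
gen 15: 3,3,1,2
0,3,2,3
2,2,2,0
1,2,2,3
3,0,3,3
gen 16: 3,3,1,2
0,3,2,3
2,2,3,0
1,2,2,3
3,0,3,3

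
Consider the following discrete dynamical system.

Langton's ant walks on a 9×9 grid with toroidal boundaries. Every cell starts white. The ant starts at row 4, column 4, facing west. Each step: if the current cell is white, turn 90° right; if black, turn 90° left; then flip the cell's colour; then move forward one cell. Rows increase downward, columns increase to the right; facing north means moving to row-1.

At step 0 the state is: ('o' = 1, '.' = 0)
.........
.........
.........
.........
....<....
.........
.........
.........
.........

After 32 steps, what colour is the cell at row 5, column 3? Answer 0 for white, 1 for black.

1

t=0: .........
.........
.........
.........
....<....
.........
.........
.........
.........
t=1: .........
.........
.........
....^....
....o....
.........
.........
.........
.........
t=2: .........
.........
.........
....o>...
....o....
.........
.........
.........
.........
t=3: .........
.........
.........
....oo...
....ov...
.........
.........
.........
.........
t=4: .........
.........
.........
....oo...
....<o...
.........
.........
.........
.........
t=5: .........
.........
.........
....oo...
.....o...
....v....
.........
.........
.........
t=6: .........
.........
.........
....oo...
.....o...
...<o....
.........
.........
.........
t=7: .........
.........
.........
....oo...
...^.o...
...oo....
.........
.........
.........
t=8: .........
.........
.........
....oo...
...o>o...
...oo....
.........
.........
.........
t=9: .........
.........
.........
....oo...
...ooo...
...ov....
.........
.........
.........
t=10: .........
.........
.........
....oo...
...ooo...
...o.>...
.........
.........
.........
t=11: .........
.........
.........
....oo...
...ooo...
...o.o...
.....v...
.........
.........
t=12: .........
.........
.........
....oo...
...ooo...
...o.o...
....<o...
.........
.........
t=13: .........
.........
.........
....oo...
...ooo...
...o^o...
....oo...
.........
.........
t=14: .........
.........
.........
....oo...
...ooo...
...oo>...
....oo...
.........
.........
t=15: .........
.........
.........
....oo...
...oo^...
...oo....
....oo...
.........
.........
t=16: .........
.........
.........
....oo...
...o<....
...oo....
....oo...
.........
.........
t=17: .........
.........
.........
....oo...
...o.....
...ov....
....oo...
.........
.........
t=18: .........
.........
.........
....oo...
...o.....
...o.>...
....oo...
.........
.........
t=19: .........
.........
.........
....oo...
...o.....
...o.o...
....ov...
.........
.........
t=20: .........
.........
.........
....oo...
...o.....
...o.o...
....o.>..
.........
.........
t=21: .........
.........
.........
....oo...
...o.....
...o.o...
....o.o..
......v..
.........
t=22: .........
.........
.........
....oo...
...o.....
...o.o...
....o.o..
.....<o..
.........
t=23: .........
.........
.........
....oo...
...o.....
...o.o...
....o^o..
.....oo..
.........
t=24: .........
.........
.........
....oo...
...o.....
...o.o...
....oo>..
.....oo..
.........
t=25: .........
.........
.........
....oo...
...o.....
...o.o^..
....oo...
.....oo..
.........
t=26: .........
.........
.........
....oo...
...o.....
...o.oo>.
....oo...
.....oo..
.........
t=27: .........
.........
.........
....oo...
...o.....
...o.ooo.
....oo.v.
.....oo..
.........
t=28: .........
.........
.........
....oo...
...o.....
...o.ooo.
....oo<o.
.....oo..
.........
t=29: .........
.........
.........
....oo...
...o.....
...o.o^o.
....oooo.
.....oo..
.........
t=30: .........
.........
.........
....oo...
...o.....
...o.<.o.
....oooo.
.....oo..
.........
t=31: .........
.........
.........
....oo...
...o.....
...o...o.
....ovoo.
.....oo..
.........
t=32: .........
.........
.........
....oo...
...o.....
...o...o.
....o.>o.
.....oo..
.........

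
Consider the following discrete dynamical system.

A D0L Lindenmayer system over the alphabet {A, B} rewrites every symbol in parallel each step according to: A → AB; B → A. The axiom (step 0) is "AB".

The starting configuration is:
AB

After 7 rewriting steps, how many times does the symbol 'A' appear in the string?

[0] AB
[1] ABA
[2] ABAAB
[3] ABAABABA
[4] ABAABABAABAAB
[5] ABAABABAABAABABAABABA
[6] ABAABABAABAABABAABABAABAABABAABAAB
[7] ABAABABAABAABABAABABAABAABABAABAABABAABABAABAABABAABABA

34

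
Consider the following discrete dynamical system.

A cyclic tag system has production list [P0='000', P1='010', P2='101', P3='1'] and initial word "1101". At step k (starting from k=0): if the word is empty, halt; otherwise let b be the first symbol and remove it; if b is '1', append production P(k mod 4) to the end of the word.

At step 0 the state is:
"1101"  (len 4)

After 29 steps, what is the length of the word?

4

k=0  "1101"  (len 4)
k=1  "101000"  (len 6)
k=2  "01000010"  (len 8)
k=3  "1000010"  (len 7)
k=4  "0000101"  (len 7)
k=5  "000101"  (len 6)
k=6  "00101"  (len 5)
k=7  "0101"  (len 4)
k=8  "101"  (len 3)
k=9  "01000"  (len 5)
k=10  "1000"  (len 4)
k=11  "000101"  (len 6)
k=12  "00101"  (len 5)
k=13  "0101"  (len 4)
k=14  "101"  (len 3)
k=15  "01101"  (len 5)
k=16  "1101"  (len 4)
k=17  "101000"  (len 6)
k=18  "01000010"  (len 8)
k=19  "1000010"  (len 7)
k=20  "0000101"  (len 7)
k=21  "000101"  (len 6)
k=22  "00101"  (len 5)
k=23  "0101"  (len 4)
k=24  "101"  (len 3)
k=25  "01000"  (len 5)
k=26  "1000"  (len 4)
k=27  "000101"  (len 6)
k=28  "00101"  (len 5)
k=29  "0101"  (len 4)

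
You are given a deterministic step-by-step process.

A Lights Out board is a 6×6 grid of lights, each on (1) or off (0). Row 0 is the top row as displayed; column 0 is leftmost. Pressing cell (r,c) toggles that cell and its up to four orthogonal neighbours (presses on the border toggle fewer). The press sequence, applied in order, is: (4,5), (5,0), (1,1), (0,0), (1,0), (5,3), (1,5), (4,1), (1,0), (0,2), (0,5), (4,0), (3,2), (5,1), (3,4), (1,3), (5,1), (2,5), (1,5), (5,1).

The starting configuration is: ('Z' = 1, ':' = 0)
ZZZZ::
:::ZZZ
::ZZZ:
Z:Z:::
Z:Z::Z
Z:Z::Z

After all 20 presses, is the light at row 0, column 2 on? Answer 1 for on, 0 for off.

[0] ZZZZ::
:::ZZZ
::ZZZ:
Z:Z:::
Z:Z::Z
Z:Z::Z
[1] ZZZZ::
:::ZZZ
::ZZZ:
Z:Z::Z
Z:Z:Z:
Z:Z:::
[2] ZZZZ::
:::ZZZ
::ZZZ:
Z:Z::Z
::Z:Z:
:ZZ:::
[3] Z:ZZ::
ZZZZZZ
:ZZZZ:
Z:Z::Z
::Z:Z:
:ZZ:::
[4] :ZZZ::
:ZZZZZ
:ZZZZ:
Z:Z::Z
::Z:Z:
:ZZ:::
[5] ZZZZ::
Z:ZZZZ
ZZZZZ:
Z:Z::Z
::Z:Z:
:ZZ:::
[6] ZZZZ::
Z:ZZZZ
ZZZZZ:
Z:Z::Z
::ZZZ:
:Z:ZZ:
[7] ZZZZ:Z
Z:ZZ::
ZZZZZZ
Z:Z::Z
::ZZZ:
:Z:ZZ:
[8] ZZZZ:Z
Z:ZZ::
ZZZZZZ
ZZZ::Z
ZZ:ZZ:
:::ZZ:
[9] :ZZZ:Z
:ZZZ::
:ZZZZZ
ZZZ::Z
ZZ:ZZ:
:::ZZ:
[10] :::::Z
:Z:Z::
:ZZZZZ
ZZZ::Z
ZZ:ZZ:
:::ZZ:
[11] ::::Z:
:Z:Z:Z
:ZZZZZ
ZZZ::Z
ZZ:ZZ:
:::ZZ:
[12] ::::Z:
:Z:Z:Z
:ZZZZZ
:ZZ::Z
:::ZZ:
Z::ZZ:
[13] ::::Z:
:Z:Z:Z
:Z:ZZZ
:::Z:Z
::ZZZ:
Z::ZZ:
[14] ::::Z:
:Z:Z:Z
:Z:ZZZ
:::Z:Z
:ZZZZ:
:ZZZZ:
[15] ::::Z:
:Z:Z:Z
:Z:Z:Z
::::Z:
:ZZZ::
:ZZZZ:
[16] :::ZZ:
:ZZ:ZZ
:Z:::Z
::::Z:
:ZZZ::
:ZZZZ:
[17] :::ZZ:
:ZZ:ZZ
:Z:::Z
::::Z:
::ZZ::
Z::ZZ:
[18] :::ZZ:
:ZZ:Z:
:Z::Z:
::::ZZ
::ZZ::
Z::ZZ:
[19] :::ZZZ
:ZZ::Z
:Z::ZZ
::::ZZ
::ZZ::
Z::ZZ:
[20] :::ZZZ
:ZZ::Z
:Z::ZZ
::::ZZ
:ZZZ::
:ZZZZ:

0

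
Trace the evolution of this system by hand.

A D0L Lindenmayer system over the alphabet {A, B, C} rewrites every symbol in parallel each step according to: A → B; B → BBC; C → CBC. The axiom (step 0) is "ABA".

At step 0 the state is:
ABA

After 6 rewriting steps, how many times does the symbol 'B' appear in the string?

609

0) ABA
1) BBBCB
2) BBCBBCBBCCBCBBC
3) BBCBBCCBCBBCBBCCBCBBCBBCCBCCBCBBCCBCBBCBBCCBC
4) BBCBBCCBCBBCBBCCBCCBCBBCCBCBBCBBCCBCBBCBBCCBCCBCBBCCBCBBCB…CCBCCBCBBCCBCBBCBBCCBCCBCBBCCBCBBCBBCCBCBBCBBCCBCCBCBBCCBC  (len 135)
5) BBCBBCCBCBBCBBCCBCCBCBBCCBCBBCBBCCBCBBCBBCCBCCBCBBCCBCCBCB…CCBCBBCBBCCBCBBCBBCCBCCBCBBCCBCCBCBBCCBCBBCBBCCBCCBCBBCCBC  (len 405)
6) BBCBBCCBCBBCBBCCBCCBCBBCCBCBBCBBCCBCBBCBBCCBCCBCBBCCBCCBCB…CCBCBBCBBCCBCBBCBBCCBCCBCBBCCBCCBCBBCCBCBBCBBCCBCCBCBBCCBC  (len 1215)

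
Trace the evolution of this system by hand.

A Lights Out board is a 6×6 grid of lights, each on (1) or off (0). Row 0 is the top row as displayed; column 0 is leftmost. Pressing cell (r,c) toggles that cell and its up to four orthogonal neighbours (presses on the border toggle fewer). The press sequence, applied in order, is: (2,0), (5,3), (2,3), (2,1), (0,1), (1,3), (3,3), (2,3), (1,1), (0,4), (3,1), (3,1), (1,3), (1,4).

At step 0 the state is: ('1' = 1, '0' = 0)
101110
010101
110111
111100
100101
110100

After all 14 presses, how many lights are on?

14

[0] 101110
010101
110111
111100
100101
110100
[1] 101110
110101
000111
011100
100101
110100
[2] 101110
110101
000111
011100
100001
111010
[3] 101110
110001
001001
011000
100001
111010
[4] 101110
100001
110001
001000
100001
111010
[5] 010110
110001
110001
001000
100001
111010
[6] 010010
111111
110101
001000
100001
111010
[7] 010010
111111
110001
000110
100101
111010
[8] 010010
111011
111111
000010
100101
111010
[9] 000010
000011
101111
000010
100101
111010
[10] 000101
000001
101111
000010
100101
111010
[11] 000101
000001
111111
111010
110101
111010
[12] 000101
000001
101111
000010
100101
111010
[13] 000001
001111
101011
000010
100101
111010
[14] 000011
001000
101001
000010
100101
111010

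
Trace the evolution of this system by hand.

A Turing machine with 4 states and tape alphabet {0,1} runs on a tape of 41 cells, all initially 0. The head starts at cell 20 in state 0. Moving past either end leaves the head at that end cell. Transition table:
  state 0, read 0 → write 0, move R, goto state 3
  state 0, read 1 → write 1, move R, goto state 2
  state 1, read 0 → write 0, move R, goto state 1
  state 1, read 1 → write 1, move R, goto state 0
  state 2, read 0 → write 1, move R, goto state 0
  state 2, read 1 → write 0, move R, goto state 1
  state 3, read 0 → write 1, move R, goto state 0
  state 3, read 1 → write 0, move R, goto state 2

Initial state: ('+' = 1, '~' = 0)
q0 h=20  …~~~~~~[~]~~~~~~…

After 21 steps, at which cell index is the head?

40

t=0: q0 h=20  …~~~~~~[~]~~~~~~…
t=1: q3 h=21  …~~~~~~[~]~~~~~~…
t=2: q0 h=22  …~~~~~+[~]~~~~~~…
t=3: q3 h=23  …~~~~+~[~]~~~~~~…
t=4: q0 h=24  …~~~+~+[~]~~~~~~…
t=5: q3 h=25  …~~+~+~[~]~~~~~~…
t=6: q0 h=26  …~+~+~+[~]~~~~~~…
t=7: q3 h=27  …+~+~+~[~]~~~~~~…
t=8: q0 h=28  …~+~+~+[~]~~~~~~…
t=9: q3 h=29  …+~+~+~[~]~~~~~~…
t=10: q0 h=30  …~+~+~+[~]~~~~~~…
t=11: q3 h=31  …+~+~+~[~]~~~~~~…
t=12: q0 h=32  …~+~+~+[~]~~~~~~…
t=13: q3 h=33  …+~+~+~[~]~~~~~~…
t=14: q0 h=34  …~+~+~+[~]~~~~~~|
t=15: q3 h=35  …+~+~+~[~]~~~~~|
t=16: q0 h=36  …~+~+~+[~]~~~~|
t=17: q3 h=37  …+~+~+~[~]~~~|
t=18: q0 h=38  …~+~+~+[~]~~|
t=19: q3 h=39  …+~+~+~[~]~|
t=20: q0 h=40  …~+~+~+[~]|
t=21: q3 h=40  …~+~+~+[~]|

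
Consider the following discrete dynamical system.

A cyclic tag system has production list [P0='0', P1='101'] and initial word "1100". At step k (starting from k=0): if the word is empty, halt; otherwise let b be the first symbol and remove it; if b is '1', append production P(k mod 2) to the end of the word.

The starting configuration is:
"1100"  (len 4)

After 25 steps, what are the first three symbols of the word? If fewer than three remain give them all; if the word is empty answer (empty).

0) "1100"  (len 4)
1) "1000"  (len 4)
2) "000101"  (len 6)
3) "00101"  (len 5)
4) "0101"  (len 4)
5) "101"  (len 3)
6) "01101"  (len 5)
7) "1101"  (len 4)
8) "101101"  (len 6)
9) "011010"  (len 6)
10) "11010"  (len 5)
11) "10100"  (len 5)
12) "0100101"  (len 7)
13) "100101"  (len 6)
14) "00101101"  (len 8)
15) "0101101"  (len 7)
16) "101101"  (len 6)
17) "011010"  (len 6)
18) "11010"  (len 5)
19) "10100"  (len 5)
20) "0100101"  (len 7)
21) "100101"  (len 6)
22) "00101101"  (len 8)
23) "0101101"  (len 7)
24) "101101"  (len 6)
25) "011010"  (len 6)

011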